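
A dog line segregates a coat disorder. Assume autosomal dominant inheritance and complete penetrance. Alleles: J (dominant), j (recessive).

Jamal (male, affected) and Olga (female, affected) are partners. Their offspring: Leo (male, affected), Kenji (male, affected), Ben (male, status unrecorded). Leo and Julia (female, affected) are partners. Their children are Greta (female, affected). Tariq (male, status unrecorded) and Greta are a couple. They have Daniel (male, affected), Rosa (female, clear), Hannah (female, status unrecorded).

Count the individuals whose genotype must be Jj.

1

Obligate heterozygotes: Greta is affected so carries J and passed j to Rosa (jj), so Greta is Jj.
Every other individual is either homozygous by phenotype or has at least one consistent homozygous assignment, so the count is 1.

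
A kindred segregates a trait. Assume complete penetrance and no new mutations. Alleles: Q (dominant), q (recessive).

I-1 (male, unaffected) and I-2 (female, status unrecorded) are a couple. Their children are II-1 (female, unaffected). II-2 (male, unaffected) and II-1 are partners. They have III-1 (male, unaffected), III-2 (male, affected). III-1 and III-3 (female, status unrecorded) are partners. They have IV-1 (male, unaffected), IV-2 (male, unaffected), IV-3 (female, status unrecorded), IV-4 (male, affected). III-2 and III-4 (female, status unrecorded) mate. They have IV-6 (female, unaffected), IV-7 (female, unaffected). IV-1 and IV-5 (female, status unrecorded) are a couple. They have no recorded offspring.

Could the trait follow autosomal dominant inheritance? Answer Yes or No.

Under autosomal dominant, III-2 (affected, male) cannot arise from II-2 (unaffected) × II-1 (unaffected).

No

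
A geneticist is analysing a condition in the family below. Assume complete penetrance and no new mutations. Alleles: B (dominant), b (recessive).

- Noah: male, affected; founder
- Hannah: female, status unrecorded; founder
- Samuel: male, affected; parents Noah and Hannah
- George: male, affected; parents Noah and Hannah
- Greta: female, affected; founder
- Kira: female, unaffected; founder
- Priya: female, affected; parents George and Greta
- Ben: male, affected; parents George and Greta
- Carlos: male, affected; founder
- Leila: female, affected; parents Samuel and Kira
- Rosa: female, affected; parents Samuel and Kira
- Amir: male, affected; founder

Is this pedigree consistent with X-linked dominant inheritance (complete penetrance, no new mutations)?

Yes

A consistent assignment under X-linked dominant exists: Noah X^B Y, Hannah X^B X^B, Samuel X^B Y, George X^B Y, Greta X^B X^B, Kira X^b X^b, Priya X^B X^B, Ben X^B Y, Carlos X^B Y, Leila X^B X^b, Rosa X^B X^b, Amir X^B Y.
In this assignment every recorded phenotype matches its genotype and every non-founder's genotype is obtainable from its parents' genotypes, so the pedigree is consistent.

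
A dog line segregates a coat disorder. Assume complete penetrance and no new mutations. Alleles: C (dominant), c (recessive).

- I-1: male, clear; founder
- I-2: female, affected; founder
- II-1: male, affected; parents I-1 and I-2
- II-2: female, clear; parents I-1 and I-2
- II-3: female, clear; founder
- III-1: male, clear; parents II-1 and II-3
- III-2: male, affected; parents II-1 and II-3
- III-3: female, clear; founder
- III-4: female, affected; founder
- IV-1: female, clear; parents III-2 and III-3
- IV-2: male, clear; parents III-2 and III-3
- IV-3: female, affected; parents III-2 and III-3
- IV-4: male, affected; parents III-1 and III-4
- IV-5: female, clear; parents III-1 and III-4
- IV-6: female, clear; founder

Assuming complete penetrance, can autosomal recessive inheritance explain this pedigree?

Yes

A consistent assignment under autosomal recessive exists: I-1 Cc, I-2 cc, II-1 cc, II-2 Cc, II-3 Cc, III-1 Cc, III-2 cc, III-3 Cc, III-4 cc, IV-1 Cc, IV-2 Cc, IV-3 cc, IV-4 cc, IV-5 Cc, IV-6 CC.
In this assignment every recorded phenotype matches its genotype and every non-founder's genotype is obtainable from its parents' genotypes, so the pedigree is consistent.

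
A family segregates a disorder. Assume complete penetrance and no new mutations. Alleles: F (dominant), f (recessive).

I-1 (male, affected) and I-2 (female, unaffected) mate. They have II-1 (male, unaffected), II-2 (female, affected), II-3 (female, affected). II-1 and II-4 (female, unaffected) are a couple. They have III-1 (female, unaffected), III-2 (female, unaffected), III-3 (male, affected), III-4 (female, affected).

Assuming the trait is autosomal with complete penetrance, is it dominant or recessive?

recessive

II-1 and II-4 are both unaffected yet have an affected child III-3. Under dominance, an affected child requires at least one affected parent, so the trait cannot be dominant.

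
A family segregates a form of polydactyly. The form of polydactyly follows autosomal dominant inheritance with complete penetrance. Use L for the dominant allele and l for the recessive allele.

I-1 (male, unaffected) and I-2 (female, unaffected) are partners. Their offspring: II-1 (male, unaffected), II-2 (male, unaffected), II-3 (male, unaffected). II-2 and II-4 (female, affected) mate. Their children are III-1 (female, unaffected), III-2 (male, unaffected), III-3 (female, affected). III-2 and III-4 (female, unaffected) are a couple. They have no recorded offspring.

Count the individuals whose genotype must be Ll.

Obligate heterozygotes: II-4 is affected so carries L and passed l to III-1 (ll), so II-4 is Ll; III-3 is affected so carries L and received l from II-2 (ll), so III-3 is Ll.
Every other individual is either homozygous by phenotype or has at least one consistent homozygous assignment, so the count is 2.

2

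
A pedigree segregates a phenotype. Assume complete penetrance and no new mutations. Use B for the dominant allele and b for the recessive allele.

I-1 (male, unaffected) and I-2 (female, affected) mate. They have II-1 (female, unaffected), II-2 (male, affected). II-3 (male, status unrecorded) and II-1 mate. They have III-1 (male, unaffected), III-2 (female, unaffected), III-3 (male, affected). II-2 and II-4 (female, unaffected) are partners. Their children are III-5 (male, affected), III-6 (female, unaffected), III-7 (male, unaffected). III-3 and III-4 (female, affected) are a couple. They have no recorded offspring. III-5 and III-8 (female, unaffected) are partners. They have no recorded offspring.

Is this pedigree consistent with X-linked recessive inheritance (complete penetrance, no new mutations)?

A consistent assignment under X-linked recessive exists: I-1 X^B Y, I-2 X^b X^b, II-1 X^B X^b, II-2 X^b Y, II-3 X^B Y, II-4 X^B X^b, III-1 X^B Y, III-2 X^B X^B, III-3 X^b Y, III-4 X^b X^b, III-5 X^b Y, III-6 X^B X^b, III-7 X^B Y, III-8 X^B X^B.
In this assignment every recorded phenotype matches its genotype and every non-founder's genotype is obtainable from its parents' genotypes, so the pedigree is consistent.

Yes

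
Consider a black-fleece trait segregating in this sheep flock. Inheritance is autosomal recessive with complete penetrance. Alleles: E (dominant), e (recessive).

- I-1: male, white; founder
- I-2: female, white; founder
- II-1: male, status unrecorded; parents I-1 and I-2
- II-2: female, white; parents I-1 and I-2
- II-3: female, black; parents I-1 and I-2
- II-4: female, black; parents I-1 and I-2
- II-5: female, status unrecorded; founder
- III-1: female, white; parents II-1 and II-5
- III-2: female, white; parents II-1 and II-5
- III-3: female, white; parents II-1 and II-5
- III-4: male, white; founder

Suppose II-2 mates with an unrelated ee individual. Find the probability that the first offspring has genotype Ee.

2/3

I-1 is white so carries E and passed e to II-3 (ee), so I-1 is Ee.
I-2 is white so carries E and passed e to II-3 (ee), so I-2 is Ee.
II-2 is a white offspring of I-1 (Ee) × I-2 (Ee), whose cross gives 1/4 EE : 1/2 Ee : 1/4 ee; conditioning on being white, II-2 is EE with probability 1/3, Ee with probability 2/3.
Summing over parental genotype combinations, P(offspring has genotype Ee) = 1/3·1 + 2/3·1/2 = 2/3.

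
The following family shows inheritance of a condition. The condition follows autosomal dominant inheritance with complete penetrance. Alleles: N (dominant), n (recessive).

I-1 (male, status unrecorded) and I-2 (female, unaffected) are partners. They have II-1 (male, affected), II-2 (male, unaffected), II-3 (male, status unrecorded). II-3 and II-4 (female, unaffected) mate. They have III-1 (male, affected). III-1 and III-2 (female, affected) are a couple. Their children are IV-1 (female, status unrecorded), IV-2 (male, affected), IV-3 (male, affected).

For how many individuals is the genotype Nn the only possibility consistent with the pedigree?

Obligate heterozygotes: I-1 passed N to II-1 (Nn, whose n came from I-2) and passed n to II-2 (nn), so I-1 is Nn; II-1 is affected so carries N and received n from I-2 (nn), so II-1 is Nn; II-3 passed N to III-1 (Nn, whose n came from II-4) and received n from I-2 (nn), so II-3 is Nn; III-1 is affected so carries N and received n from II-4 (nn), so III-1 is Nn.
Every other individual is either homozygous by phenotype or has at least one consistent homozygous assignment, so the count is 4.

4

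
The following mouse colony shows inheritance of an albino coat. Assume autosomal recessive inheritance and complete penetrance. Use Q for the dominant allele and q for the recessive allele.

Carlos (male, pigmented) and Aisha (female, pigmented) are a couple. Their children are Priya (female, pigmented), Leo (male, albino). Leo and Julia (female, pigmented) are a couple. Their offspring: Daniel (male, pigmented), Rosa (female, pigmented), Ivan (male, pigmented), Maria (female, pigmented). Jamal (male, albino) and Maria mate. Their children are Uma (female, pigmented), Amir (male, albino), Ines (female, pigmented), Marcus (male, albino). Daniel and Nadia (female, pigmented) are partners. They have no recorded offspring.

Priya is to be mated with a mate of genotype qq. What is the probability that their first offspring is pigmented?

2/3

Carlos is pigmented so carries Q and passed q to Leo (qq), so Carlos is Qq.
Aisha is pigmented so carries Q and passed q to Leo (qq), so Aisha is Qq.
Priya is a pigmented offspring of Carlos (Qq) × Aisha (Qq), whose cross gives 1/4 QQ : 1/2 Qq : 1/4 qq; conditioning on being pigmented, Priya is QQ with probability 1/3, Qq with probability 2/3.
Summing over parental genotype combinations, P(offspring is pigmented) = 1/3·1 + 2/3·1/2 = 2/3.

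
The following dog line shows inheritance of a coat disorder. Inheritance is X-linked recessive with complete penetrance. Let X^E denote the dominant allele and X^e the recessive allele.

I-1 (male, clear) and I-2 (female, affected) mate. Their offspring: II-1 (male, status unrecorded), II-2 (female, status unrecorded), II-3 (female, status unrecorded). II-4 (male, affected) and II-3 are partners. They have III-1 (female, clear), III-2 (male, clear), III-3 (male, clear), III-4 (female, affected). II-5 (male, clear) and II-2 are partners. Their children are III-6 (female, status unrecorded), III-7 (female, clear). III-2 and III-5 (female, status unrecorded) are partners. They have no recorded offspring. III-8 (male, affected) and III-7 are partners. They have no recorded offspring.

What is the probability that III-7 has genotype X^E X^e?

II-5 is clear, so II-5 is X^E Y.
II-2 received E from I-1 (X^E Y) and received e from I-2 (X^e X^e), so II-2 is X^E X^e.
Their cross gives offspring ratios 1/2 X^E X^E : 1/2 X^E X^e. Conditioning on III-7 being clear, P(X^E X^e) = 1/2 / 1 = 1/2.

1/2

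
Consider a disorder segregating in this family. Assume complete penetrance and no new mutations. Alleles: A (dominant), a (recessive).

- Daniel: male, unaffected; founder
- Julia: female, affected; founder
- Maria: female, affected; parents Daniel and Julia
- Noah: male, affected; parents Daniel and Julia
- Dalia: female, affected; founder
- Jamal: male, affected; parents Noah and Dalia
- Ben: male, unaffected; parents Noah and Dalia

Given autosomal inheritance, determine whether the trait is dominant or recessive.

dominant

Noah and Dalia are both affected yet have an unaffected child Ben. Under a recessive model two affected parents are homozygous and every child would be affected, so the trait cannot be recessive.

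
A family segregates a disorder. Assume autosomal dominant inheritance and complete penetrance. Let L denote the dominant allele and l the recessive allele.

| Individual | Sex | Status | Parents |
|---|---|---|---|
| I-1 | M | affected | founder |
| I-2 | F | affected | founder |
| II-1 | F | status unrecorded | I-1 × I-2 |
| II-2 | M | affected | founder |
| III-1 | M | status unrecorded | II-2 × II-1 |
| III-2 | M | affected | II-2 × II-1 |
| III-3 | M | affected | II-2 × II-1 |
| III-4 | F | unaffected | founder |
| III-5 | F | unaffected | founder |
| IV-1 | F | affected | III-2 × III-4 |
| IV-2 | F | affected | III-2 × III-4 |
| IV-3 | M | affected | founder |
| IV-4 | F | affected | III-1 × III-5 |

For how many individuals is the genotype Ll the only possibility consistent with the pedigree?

Obligate heterozygotes: IV-1 is affected so carries L and received l from III-4 (ll), so IV-1 is Ll; IV-2 is affected so carries L and received l from III-4 (ll), so IV-2 is Ll; IV-4 is affected so carries L and received l from III-5 (ll), so IV-4 is Ll.
Every other individual is either homozygous by phenotype or has at least one consistent homozygous assignment, so the count is 3.

3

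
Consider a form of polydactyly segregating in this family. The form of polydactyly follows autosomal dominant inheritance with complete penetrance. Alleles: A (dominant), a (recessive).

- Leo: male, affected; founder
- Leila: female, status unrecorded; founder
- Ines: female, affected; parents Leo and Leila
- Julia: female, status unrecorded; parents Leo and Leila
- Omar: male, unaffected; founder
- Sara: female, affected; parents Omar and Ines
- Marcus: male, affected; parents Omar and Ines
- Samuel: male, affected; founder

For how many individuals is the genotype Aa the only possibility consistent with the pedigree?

2

Obligate heterozygotes: Sara is affected so carries A and received a from Omar (aa), so Sara is Aa; Marcus is affected so carries A and received a from Omar (aa), so Marcus is Aa.
Every other individual is either homozygous by phenotype or has at least one consistent homozygous assignment, so the count is 2.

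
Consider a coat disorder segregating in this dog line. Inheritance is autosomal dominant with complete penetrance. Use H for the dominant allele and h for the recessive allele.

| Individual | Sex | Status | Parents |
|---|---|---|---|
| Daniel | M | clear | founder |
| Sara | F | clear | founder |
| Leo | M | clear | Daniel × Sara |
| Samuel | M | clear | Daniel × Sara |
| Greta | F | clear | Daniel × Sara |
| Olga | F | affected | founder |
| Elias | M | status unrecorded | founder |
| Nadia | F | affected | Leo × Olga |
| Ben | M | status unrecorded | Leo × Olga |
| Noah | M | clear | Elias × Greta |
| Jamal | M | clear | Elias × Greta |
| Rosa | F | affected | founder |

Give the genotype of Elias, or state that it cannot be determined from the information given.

Elias's phenotype is unrecorded, and no parent or child forces a single allele at both positions; consistent genotype assignments exist with Elias as Hh or hh.

cannot be determined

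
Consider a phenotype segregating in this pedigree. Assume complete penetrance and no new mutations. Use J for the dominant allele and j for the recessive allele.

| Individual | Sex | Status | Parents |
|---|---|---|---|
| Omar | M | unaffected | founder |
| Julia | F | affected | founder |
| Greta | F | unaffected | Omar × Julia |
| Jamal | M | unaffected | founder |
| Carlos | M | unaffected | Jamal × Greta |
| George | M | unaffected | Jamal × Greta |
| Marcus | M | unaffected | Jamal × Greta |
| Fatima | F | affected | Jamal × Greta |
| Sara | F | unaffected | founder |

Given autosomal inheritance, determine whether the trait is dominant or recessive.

Jamal and Greta are both unaffected yet have an affected child Fatima. Under dominance, an affected child requires at least one affected parent, so the trait cannot be dominant.

recessive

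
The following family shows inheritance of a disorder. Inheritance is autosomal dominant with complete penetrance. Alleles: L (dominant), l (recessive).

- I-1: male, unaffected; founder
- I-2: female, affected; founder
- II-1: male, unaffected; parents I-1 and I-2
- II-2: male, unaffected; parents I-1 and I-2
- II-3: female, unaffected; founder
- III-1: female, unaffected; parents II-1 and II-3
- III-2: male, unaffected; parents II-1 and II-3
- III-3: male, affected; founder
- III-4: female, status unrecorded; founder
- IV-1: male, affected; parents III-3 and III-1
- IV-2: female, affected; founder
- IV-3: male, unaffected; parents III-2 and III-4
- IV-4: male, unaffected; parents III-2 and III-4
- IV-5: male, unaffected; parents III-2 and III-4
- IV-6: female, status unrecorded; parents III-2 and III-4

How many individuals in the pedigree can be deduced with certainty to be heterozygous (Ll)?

2

Obligate heterozygotes: I-2 is affected so carries L and passed l to II-1 (ll), so I-2 is Ll; IV-1 is affected so carries L and received l from III-1 (ll), so IV-1 is Ll.
Every other individual is either homozygous by phenotype or has at least one consistent homozygous assignment, so the count is 2.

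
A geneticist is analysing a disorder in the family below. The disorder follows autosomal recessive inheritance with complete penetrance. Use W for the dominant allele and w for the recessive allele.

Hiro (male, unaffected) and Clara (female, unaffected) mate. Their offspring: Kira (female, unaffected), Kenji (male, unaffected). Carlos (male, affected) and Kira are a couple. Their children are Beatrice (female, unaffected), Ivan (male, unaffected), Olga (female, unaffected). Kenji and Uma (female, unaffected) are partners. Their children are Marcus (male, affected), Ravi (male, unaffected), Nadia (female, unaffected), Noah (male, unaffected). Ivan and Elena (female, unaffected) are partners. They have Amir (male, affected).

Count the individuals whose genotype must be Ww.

Obligate heterozygotes: Kenji is unaffected so carries W and passed w to Marcus (ww), so Kenji is Ww; Uma is unaffected so carries W and passed w to Marcus (ww), so Uma is Ww; Beatrice is unaffected so carries W and received w from Carlos (ww), so Beatrice is Ww; Ivan is unaffected so carries W and received w from Carlos (ww), so Ivan is Ww; Olga is unaffected so carries W and received w from Carlos (ww), so Olga is Ww; Elena is unaffected so carries W and passed w to Amir (ww), so Elena is Ww.
Every other individual is either homozygous by phenotype or has at least one consistent homozygous assignment, so the count is 6.

6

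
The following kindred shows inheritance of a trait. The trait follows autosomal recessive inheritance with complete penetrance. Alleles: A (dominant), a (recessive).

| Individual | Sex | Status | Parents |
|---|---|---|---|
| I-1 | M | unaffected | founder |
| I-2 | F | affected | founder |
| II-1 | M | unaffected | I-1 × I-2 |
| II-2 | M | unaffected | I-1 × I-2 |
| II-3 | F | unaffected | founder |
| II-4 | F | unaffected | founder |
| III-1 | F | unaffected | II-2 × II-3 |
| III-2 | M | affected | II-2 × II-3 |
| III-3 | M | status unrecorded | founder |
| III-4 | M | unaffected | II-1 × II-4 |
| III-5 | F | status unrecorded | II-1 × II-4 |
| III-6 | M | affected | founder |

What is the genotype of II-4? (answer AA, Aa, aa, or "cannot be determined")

cannot be determined

II-4's phenotype allows AA or Aa, and no parent or child forces a single allele at both positions; consistent genotype assignments exist with II-4 as AA or Aa.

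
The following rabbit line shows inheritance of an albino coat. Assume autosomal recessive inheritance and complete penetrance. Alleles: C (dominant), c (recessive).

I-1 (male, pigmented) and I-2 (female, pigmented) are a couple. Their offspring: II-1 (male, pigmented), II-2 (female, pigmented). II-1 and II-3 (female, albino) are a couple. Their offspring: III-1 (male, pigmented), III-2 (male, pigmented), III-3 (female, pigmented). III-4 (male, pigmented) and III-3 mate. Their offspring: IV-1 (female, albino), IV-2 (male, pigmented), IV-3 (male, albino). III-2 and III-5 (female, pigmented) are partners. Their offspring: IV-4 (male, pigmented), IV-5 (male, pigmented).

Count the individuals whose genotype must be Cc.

4

Obligate heterozygotes: III-1 is pigmented so carries C and received c from II-3 (cc), so III-1 is Cc; III-2 is pigmented so carries C and received c from II-3 (cc), so III-2 is Cc; III-3 is pigmented so carries C and received c from II-3 (cc), so III-3 is Cc; III-4 is pigmented so carries C and passed c to IV-1 (cc), so III-4 is Cc.
Every other individual is either homozygous by phenotype or has at least one consistent homozygous assignment, so the count is 4.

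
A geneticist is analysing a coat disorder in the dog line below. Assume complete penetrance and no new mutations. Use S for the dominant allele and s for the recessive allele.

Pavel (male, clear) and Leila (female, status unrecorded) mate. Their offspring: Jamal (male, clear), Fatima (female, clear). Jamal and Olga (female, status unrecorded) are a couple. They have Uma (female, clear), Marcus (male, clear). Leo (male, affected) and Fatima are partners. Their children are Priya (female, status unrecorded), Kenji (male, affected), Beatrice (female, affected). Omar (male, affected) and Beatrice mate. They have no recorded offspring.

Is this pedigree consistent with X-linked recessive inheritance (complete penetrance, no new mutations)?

A consistent assignment under X-linked recessive exists: Pavel X^S Y, Leila X^S X^s, Jamal X^S Y, Fatima X^S X^s, Olga X^S X^S, Leo X^s Y, Uma X^S X^S, Marcus X^S Y, Priya X^S X^s, Kenji X^s Y, Beatrice X^s X^s, Omar X^s Y.
In this assignment every recorded phenotype matches its genotype and every non-founder's genotype is obtainable from its parents' genotypes, so the pedigree is consistent.

Yes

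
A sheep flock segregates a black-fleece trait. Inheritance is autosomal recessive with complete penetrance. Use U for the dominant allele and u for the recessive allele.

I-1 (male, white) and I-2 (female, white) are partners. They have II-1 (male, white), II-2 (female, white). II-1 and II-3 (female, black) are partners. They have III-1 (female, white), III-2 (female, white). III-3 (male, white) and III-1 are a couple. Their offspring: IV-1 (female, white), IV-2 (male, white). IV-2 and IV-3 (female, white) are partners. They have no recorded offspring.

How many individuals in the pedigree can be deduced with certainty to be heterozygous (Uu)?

2

Obligate heterozygotes: III-1 is white so carries U and received u from II-3 (uu), so III-1 is Uu; III-2 is white so carries U and received u from II-3 (uu), so III-2 is Uu.
Every other individual is either homozygous by phenotype or has at least one consistent homozygous assignment, so the count is 2.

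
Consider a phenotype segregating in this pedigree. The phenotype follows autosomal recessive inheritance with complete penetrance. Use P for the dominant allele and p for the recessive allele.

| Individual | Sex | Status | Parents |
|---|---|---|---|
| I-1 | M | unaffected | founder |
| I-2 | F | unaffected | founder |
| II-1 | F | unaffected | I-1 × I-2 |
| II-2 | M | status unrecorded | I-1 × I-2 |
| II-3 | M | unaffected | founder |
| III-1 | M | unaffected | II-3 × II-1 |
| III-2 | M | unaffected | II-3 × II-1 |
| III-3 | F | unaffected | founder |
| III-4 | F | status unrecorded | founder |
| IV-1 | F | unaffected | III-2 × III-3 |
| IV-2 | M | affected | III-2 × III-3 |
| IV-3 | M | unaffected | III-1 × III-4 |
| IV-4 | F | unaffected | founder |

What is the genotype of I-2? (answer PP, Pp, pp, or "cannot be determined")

cannot be determined

I-2's phenotype allows PP or Pp, and no parent or child forces a single allele at both positions; consistent genotype assignments exist with I-2 as PP or Pp.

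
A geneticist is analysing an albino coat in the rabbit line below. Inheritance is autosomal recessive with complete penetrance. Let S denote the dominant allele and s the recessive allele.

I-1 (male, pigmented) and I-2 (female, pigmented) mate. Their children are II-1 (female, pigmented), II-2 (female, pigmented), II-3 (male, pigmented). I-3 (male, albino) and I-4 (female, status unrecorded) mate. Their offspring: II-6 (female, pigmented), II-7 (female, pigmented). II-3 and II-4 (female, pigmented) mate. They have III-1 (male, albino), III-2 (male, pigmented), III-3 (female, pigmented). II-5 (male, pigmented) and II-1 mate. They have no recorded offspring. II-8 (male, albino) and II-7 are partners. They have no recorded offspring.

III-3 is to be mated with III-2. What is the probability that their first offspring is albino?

1/9

II-3 is pigmented so carries S and passed s to III-1 (ss), so II-3 is Ss.
II-4 is pigmented so carries S and passed s to III-1 (ss), so II-4 is Ss.
III-3 is a pigmented offspring of II-3 (Ss) × II-4 (Ss), whose cross gives 1/4 SS : 1/2 Ss : 1/4 ss; conditioning on being pigmented, III-3 is SS with probability 1/3, Ss with probability 2/3.
III-2 is a pigmented offspring of II-3 (Ss) × II-4 (Ss), whose cross gives 1/4 SS : 1/2 Ss : 1/4 ss; conditioning on being pigmented, III-2 is SS with probability 1/3, Ss with probability 2/3.
Summing over parental genotype combinations, P(offspring is albino) = 4/9·1/4 = 1/9.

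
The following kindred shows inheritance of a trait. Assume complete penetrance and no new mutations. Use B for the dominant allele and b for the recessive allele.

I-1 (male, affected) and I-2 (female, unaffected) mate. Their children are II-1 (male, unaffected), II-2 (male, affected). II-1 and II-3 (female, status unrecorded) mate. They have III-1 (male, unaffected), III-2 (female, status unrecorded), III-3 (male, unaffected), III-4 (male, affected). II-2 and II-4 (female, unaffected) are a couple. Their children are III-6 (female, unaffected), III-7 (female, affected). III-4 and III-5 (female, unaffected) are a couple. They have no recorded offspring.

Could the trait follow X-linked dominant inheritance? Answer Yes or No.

Under X-linked dominant, II-2 (affected, male) cannot arise from I-1 (affected) × I-2 (unaffected).

No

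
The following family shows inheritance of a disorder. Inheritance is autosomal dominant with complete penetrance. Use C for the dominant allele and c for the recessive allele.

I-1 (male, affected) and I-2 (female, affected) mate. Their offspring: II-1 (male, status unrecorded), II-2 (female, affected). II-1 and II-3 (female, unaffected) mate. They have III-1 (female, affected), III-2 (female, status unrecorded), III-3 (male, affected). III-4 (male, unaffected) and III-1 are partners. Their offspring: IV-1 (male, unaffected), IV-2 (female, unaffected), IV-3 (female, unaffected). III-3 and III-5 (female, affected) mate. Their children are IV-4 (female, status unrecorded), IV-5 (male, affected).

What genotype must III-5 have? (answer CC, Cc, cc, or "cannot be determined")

cannot be determined

III-5's phenotype allows CC or Cc, and no parent or child forces a single allele at both positions; consistent genotype assignments exist with III-5 as CC or Cc.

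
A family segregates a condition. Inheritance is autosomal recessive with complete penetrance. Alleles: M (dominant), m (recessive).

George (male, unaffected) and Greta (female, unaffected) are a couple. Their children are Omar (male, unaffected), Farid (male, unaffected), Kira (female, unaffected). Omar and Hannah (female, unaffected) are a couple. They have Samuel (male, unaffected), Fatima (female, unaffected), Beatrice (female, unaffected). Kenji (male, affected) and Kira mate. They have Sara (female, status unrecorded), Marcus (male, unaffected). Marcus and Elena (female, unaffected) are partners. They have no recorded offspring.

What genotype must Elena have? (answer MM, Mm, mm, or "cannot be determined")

cannot be determined

Elena's phenotype allows MM or Mm, and no parent or child forces a single allele at both positions; consistent genotype assignments exist with Elena as MM or Mm.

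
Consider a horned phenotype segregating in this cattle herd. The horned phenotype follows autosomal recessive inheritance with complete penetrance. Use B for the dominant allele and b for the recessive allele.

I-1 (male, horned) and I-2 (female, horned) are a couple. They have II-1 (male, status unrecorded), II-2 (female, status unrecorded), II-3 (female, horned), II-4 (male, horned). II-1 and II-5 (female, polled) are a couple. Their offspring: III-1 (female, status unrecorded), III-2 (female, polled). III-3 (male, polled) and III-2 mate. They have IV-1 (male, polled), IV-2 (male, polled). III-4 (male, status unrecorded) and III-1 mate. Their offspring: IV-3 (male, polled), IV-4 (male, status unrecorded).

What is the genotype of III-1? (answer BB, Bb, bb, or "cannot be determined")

III-1's phenotype is unrecorded, and no parent or child forces a single allele at both positions; consistent genotype assignments exist with III-1 as Bb or bb.

cannot be determined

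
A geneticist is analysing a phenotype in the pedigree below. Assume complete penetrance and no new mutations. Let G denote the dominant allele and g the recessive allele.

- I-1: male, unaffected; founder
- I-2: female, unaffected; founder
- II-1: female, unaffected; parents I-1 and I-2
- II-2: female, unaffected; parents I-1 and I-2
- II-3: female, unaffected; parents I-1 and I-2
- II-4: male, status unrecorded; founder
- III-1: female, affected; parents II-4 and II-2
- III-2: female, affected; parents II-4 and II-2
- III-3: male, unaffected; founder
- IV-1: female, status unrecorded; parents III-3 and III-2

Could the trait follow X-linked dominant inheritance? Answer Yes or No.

A consistent assignment under X-linked dominant exists: I-1 X^g Y, I-2 X^g X^g, II-1 X^g X^g, II-2 X^g X^g, II-3 X^g X^g, II-4 X^G Y, III-1 X^G X^g, III-2 X^G X^g, III-3 X^g Y, IV-1 X^G X^g.
In this assignment every recorded phenotype matches its genotype and every non-founder's genotype is obtainable from its parents' genotypes, so the pedigree is consistent.

Yes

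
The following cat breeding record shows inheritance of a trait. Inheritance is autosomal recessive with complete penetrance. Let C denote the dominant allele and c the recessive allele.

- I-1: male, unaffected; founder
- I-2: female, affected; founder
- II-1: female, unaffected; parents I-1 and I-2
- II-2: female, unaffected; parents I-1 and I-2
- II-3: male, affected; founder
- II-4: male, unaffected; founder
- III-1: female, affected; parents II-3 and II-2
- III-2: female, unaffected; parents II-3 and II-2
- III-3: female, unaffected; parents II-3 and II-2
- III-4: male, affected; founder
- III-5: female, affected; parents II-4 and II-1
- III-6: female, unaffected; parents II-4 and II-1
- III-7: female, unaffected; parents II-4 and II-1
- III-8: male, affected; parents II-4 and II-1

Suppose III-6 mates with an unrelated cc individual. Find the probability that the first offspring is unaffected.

2/3

II-4 is unaffected so carries C and passed c to III-5 (cc), so II-4 is Cc.
II-1 is unaffected so carries C and received c from I-2 (cc), so II-1 is Cc.
III-6 is an unaffected offspring of II-4 (Cc) × II-1 (Cc), whose cross gives 1/4 CC : 1/2 Cc : 1/4 cc; conditioning on being unaffected, III-6 is CC with probability 1/3, Cc with probability 2/3.
Summing over parental genotype combinations, P(offspring is unaffected) = 1/3·1 + 2/3·1/2 = 2/3.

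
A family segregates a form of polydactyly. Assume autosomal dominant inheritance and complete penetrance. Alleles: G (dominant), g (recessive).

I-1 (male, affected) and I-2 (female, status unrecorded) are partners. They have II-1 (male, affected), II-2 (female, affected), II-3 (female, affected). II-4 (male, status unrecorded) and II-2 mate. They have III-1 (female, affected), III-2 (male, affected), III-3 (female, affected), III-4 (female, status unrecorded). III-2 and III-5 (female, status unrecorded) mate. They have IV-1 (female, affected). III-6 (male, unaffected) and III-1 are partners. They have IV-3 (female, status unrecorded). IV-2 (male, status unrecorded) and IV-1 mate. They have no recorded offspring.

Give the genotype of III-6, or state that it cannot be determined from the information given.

III-6 is unaffected, so III-6 is gg.

gg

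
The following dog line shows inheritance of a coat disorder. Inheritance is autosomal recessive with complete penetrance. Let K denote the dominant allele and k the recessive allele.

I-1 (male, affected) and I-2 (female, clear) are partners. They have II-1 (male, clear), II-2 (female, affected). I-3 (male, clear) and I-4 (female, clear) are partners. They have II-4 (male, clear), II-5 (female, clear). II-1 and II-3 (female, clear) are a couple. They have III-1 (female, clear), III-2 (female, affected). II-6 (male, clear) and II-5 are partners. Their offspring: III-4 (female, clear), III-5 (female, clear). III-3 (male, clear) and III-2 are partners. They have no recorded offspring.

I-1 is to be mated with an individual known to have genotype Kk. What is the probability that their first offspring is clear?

I-1 is affected, so I-1 is kk.
The cross gives 1/2 Kk : 1/2 kk, so P(offspring is clear) = 1/2.

1/2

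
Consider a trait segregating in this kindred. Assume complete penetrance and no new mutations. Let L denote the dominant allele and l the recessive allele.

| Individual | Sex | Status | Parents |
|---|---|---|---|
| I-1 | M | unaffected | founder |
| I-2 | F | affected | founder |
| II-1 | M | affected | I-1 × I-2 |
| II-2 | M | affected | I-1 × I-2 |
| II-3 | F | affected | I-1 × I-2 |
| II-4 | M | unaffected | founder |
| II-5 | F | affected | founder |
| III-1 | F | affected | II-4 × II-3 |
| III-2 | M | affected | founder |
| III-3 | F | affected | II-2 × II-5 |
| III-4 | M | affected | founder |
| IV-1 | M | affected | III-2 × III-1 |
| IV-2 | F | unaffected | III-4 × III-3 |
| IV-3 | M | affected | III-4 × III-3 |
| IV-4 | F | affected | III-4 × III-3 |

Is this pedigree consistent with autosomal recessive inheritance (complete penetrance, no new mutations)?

No

Under autosomal recessive, IV-2 (unaffected, female) cannot arise from III-4 (affected) × III-3 (affected).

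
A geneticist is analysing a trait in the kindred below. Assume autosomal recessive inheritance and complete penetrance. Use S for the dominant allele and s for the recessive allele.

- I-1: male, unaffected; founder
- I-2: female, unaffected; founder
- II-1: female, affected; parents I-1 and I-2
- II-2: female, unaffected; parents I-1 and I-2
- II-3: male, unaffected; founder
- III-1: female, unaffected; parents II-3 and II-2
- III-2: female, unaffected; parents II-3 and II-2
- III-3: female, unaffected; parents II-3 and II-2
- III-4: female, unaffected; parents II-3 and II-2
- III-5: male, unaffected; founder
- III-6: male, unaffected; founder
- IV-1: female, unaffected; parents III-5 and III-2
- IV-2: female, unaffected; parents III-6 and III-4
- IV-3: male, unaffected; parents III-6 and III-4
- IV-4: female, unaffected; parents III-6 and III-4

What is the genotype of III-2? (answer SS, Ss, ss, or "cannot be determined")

cannot be determined

III-2's phenotype allows SS or Ss, and no parent or child forces a single allele at both positions; consistent genotype assignments exist with III-2 as SS or Ss.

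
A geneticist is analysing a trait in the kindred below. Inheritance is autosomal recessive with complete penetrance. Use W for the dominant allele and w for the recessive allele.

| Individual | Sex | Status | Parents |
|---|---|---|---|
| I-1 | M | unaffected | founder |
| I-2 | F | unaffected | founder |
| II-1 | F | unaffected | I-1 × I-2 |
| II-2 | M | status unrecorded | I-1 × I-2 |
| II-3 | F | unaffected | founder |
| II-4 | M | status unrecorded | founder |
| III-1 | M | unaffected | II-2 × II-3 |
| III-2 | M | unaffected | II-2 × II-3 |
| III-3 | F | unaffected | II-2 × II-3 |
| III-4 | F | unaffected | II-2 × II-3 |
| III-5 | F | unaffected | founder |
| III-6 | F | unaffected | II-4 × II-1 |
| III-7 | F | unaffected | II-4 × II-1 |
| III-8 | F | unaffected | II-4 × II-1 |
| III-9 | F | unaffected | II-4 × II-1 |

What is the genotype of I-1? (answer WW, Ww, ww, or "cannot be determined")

I-1's phenotype allows WW or Ww, and no parent or child forces a single allele at both positions; consistent genotype assignments exist with I-1 as WW or Ww.

cannot be determined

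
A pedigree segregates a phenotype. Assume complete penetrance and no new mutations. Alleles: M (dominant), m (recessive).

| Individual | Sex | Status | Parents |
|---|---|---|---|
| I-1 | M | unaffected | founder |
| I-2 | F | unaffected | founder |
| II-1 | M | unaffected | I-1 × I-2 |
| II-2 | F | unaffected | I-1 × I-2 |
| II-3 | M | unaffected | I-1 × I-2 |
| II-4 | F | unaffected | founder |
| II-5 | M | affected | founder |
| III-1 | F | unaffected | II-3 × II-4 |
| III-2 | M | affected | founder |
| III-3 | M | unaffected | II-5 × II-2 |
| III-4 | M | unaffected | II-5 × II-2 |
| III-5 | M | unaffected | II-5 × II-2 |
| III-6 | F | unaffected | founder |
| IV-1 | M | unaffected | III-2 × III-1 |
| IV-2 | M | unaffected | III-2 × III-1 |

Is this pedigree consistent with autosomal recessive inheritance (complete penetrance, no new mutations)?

Yes

A consistent assignment under autosomal recessive exists: I-1 MM, I-2 MM, II-1 MM, II-2 MM, II-3 MM, II-4 MM, II-5 mm, III-1 MM, III-2 mm, III-3 Mm, III-4 Mm, III-5 Mm, III-6 MM, IV-1 Mm, IV-2 Mm.
In this assignment every recorded phenotype matches its genotype and every non-founder's genotype is obtainable from its parents' genotypes, so the pedigree is consistent.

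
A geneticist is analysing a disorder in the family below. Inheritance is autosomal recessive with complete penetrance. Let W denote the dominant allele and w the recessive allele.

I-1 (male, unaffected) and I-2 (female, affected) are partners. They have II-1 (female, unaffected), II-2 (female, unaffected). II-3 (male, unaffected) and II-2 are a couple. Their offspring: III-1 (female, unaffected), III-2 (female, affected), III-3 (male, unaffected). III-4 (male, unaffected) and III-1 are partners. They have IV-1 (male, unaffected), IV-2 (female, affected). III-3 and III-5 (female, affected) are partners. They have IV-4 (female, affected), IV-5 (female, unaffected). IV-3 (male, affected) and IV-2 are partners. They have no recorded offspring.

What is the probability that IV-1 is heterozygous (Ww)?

III-4 is unaffected so carries W and passed w to IV-2 (ww), so III-4 is Ww.
III-1 is unaffected so carries W and passed w to IV-2 (ww), so III-1 is Ww.
Their cross gives offspring ratios 1/4 WW : 1/2 Ww : 1/4 ww. Conditioning on IV-1 being unaffected, P(Ww) = 1/2 / 3/4 = 2/3.

2/3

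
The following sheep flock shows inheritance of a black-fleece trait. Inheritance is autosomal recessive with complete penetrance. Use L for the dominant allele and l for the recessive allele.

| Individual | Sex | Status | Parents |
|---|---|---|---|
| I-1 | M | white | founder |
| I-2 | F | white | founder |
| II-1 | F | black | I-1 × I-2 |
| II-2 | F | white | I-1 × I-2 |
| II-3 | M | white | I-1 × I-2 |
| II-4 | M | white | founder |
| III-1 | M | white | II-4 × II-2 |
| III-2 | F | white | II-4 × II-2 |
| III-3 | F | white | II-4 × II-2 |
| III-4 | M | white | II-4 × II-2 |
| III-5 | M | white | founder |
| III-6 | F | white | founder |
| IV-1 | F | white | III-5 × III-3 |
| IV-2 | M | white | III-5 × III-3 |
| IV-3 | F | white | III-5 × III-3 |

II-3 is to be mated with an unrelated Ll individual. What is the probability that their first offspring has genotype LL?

1/3

I-1 is white so carries L and passed l to II-1 (ll), so I-1 is Ll.
I-2 is white so carries L and passed l to II-1 (ll), so I-2 is Ll.
II-3 is a white offspring of I-1 (Ll) × I-2 (Ll), whose cross gives 1/4 LL : 1/2 Ll : 1/4 ll; conditioning on being white, II-3 is LL with probability 1/3, Ll with probability 2/3.
Summing over parental genotype combinations, P(offspring has genotype LL) = 1/3·1/2 + 2/3·1/4 = 1/3.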